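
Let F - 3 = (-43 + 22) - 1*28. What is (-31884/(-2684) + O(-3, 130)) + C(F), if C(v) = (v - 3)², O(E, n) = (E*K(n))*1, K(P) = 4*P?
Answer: 572282/671 ≈ 852.88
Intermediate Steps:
F = -46 (F = 3 + ((-43 + 22) - 1*28) = 3 + (-21 - 28) = 3 - 49 = -46)
O(E, n) = 4*E*n (O(E, n) = (E*(4*n))*1 = (4*E*n)*1 = 4*E*n)
C(v) = (-3 + v)²
(-31884/(-2684) + O(-3, 130)) + C(F) = (-31884/(-2684) + 4*(-3)*130) + (-3 - 46)² = (-31884*(-1/2684) - 1560) + (-49)² = (7971/671 - 1560) + 2401 = -1038789/671 + 2401 = 572282/671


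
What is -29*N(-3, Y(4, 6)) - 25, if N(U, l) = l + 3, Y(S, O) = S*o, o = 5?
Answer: -692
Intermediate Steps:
Y(S, O) = 5*S (Y(S, O) = S*5 = 5*S)
N(U, l) = 3 + l
-29*N(-3, Y(4, 6)) - 25 = -29*(3 + 5*4) - 25 = -29*(3 + 20) - 25 = -29*23 - 25 = -667 - 25 = -692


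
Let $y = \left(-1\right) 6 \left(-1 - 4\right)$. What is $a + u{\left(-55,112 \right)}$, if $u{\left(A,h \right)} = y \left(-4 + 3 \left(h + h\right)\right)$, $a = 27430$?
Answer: $47470$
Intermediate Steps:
$y = 30$ ($y = \left(-6\right) \left(-5\right) = 30$)
$u{\left(A,h \right)} = -120 + 180 h$ ($u{\left(A,h \right)} = 30 \left(-4 + 3 \left(h + h\right)\right) = 30 \left(-4 + 3 \cdot 2 h\right) = 30 \left(-4 + 6 h\right) = -120 + 180 h$)
$a + u{\left(-55,112 \right)} = 27430 + \left(-120 + 180 \cdot 112\right) = 27430 + \left(-120 + 20160\right) = 27430 + 20040 = 47470$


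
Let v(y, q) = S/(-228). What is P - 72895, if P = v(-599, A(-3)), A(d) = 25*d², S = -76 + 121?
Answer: -5540035/76 ≈ -72895.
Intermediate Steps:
S = 45
v(y, q) = -15/76 (v(y, q) = 45/(-228) = 45*(-1/228) = -15/76)
P = -15/76 ≈ -0.19737
P - 72895 = -15/76 - 72895 = -5540035/76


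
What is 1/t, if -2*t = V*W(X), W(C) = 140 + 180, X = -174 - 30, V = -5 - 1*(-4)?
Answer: 1/160 ≈ 0.0062500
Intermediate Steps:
V = -1 (V = -5 + 4 = -1)
X = -204
W(C) = 320
t = 160 (t = -(-1)*320/2 = -½*(-320) = 160)
1/t = 1/160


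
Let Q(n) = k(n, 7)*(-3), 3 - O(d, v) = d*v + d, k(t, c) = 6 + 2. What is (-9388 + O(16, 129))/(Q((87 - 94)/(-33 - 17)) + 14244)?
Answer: -2293/2844 ≈ -0.80626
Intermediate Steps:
k(t, c) = 8
O(d, v) = 3 - d - d*v (O(d, v) = 3 - (d*v + d) = 3 - (d + d*v) = 3 + (-d - d*v) = 3 - d - d*v)
Q(n) = -24 (Q(n) = 8*(-3) = -24)
(-9388 + O(16, 129))/(Q((87 - 94)/(-33 - 17)) + 14244) = (-9388 + (3 - 1*16 - 1*16*129))/(-24 + 14244) = (-9388 + (3 - 16 - 2064))/14220 = (-9388 - 2077)*(1/14220) = -11465*1/14220 = -2293/2844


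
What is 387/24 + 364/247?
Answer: 2675/152 ≈ 17.599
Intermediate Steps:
387/24 + 364/247 = 387*(1/24) + 364*(1/247) = 129/8 + 28/19 = 2675/152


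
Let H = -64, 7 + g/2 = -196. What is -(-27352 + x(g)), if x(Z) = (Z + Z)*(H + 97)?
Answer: 54148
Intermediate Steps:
g = -406 (g = -14 + 2*(-196) = -14 - 392 = -406)
x(Z) = 66*Z (x(Z) = (Z + Z)*(-64 + 97) = (2*Z)*33 = 66*Z)
-(-27352 + x(g)) = -(-27352 + 66*(-406)) = -(-27352 - 26796) = -1*(-54148) = 54148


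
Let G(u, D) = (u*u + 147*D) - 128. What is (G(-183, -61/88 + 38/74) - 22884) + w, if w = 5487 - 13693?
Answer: 7308381/3256 ≈ 2244.6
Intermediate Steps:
G(u, D) = -128 + u² + 147*D (G(u, D) = (u² + 147*D) - 128 = -128 + u² + 147*D)
w = -8206
(G(-183, -61/88 + 38/74) - 22884) + w = ((-128 + (-183)² + 147*(-61/88 + 38/74)) - 22884) - 8206 = ((-128 + 33489 + 147*(-61*1/88 + 38*(1/74))) - 22884) - 8206 = ((-128 + 33489 + 147*(-61/88 + 19/37)) - 22884) - 8206 = ((-128 + 33489 + 147*(-585/3256)) - 22884) - 8206 = ((-128 + 33489 - 85995/3256) - 22884) - 8206 = (108537421/3256 - 22884) - 8206 = 34027117/3256 - 8206 = 7308381/3256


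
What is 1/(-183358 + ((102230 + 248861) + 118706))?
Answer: 1/286439 ≈ 3.4911e-6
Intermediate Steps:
1/(-183358 + ((102230 + 248861) + 118706)) = 1/(-183358 + (351091 + 118706)) = 1/(-183358 + 469797) = 1/286439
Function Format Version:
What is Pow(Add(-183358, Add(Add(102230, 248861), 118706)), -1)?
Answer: Rational(1, 286439) ≈ 3.4911e-6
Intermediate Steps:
Pow(Add(-183358, Add(Add(102230, 248861), 118706)), -1) = Pow(Add(-183358, Add(351091, 118706)), -1) = Pow(Add(-183358, 469797), -1) = Pow(286439, -1) = Rational(1, 286439)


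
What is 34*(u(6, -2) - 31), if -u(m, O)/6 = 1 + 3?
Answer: -1870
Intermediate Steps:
u(m, O) = -24 (u(m, O) = -6*(1 + 3) = -6*4 = -24)
34*(u(6, -2) - 31) = 34*(-24 - 31) = 34*(-55) = -1870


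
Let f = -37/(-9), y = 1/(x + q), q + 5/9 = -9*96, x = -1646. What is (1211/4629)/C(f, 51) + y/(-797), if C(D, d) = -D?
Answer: -65423331276/1028107002565 ≈ -0.063635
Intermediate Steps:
q = -7781/9 (q = -5/9 - 9*96 = -5/9 - 864 = -7781/9 ≈ -864.56)
y = -9/22595 (y = 1/(-1646 - 7781/9) = 1/(-22595/9) = -9/22595 ≈ -0.00039832)
f = 37/9 (f = -37*(-⅑) = 37/9 ≈ 4.1111)
(1211/4629)/C(f, 51) + y/(-797) = (1211/4629)/((-1*37/9)) - 9/22595/(-797) = (1211*(1/4629))/(-37/9) - 9/22595*(-1/797) = (1211/4629)*(-9/37) + 9/18008215 = -3633/57091 + 9/18008215 = -65423331276/1028107002565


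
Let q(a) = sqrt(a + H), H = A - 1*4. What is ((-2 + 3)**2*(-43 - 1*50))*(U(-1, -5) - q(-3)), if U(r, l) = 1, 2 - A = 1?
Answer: -93 + 93*I*sqrt(6) ≈ -93.0 + 227.8*I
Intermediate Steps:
A = 1 (A = 2 - 1*1 = 2 - 1 = 1)
H = -3 (H = 1 - 1*4 = 1 - 4 = -3)
q(a) = sqrt(-3 + a) (q(a) = sqrt(a - 3) = sqrt(-3 + a))
((-2 + 3)**2*(-43 - 1*50))*(U(-1, -5) - q(-3)) = ((-2 + 3)**2*(-43 - 1*50))*(1 - sqrt(-3 - 3)) = (1**2*(-43 - 50))*(1 - sqrt(-6)) = (1*(-93))*(1 - I*sqrt(6)) = -93*(1 - I*sqrt(6)) = -93 + 93*I*sqrt(6)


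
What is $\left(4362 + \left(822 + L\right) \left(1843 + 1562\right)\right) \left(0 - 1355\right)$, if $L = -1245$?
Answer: $1945716315$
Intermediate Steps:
$\left(4362 + \left(822 + L\right) \left(1843 + 1562\right)\right) \left(0 - 1355\right) = \left(4362 + \left(822 - 1245\right) \left(1843 + 1562\right)\right) \left(0 - 1355\right) = \left(4362 - 1440315\right) \left(-1355\right) = \left(-1435953\right) \left(-1355\right) = 1945716315$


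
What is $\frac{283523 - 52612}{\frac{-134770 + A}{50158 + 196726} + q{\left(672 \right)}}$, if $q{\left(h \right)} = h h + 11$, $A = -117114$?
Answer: $\frac{14252057831}{27872832024} \approx 0.51132$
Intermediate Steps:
$q{\left(h \right)} = 11 + h^{2}$ ($q{\left(h \right)} = h^{2} + 11 = 11 + h^{2}$)
$\frac{283523 - 52612}{\frac{-134770 + A}{50158 + 196726} + q{\left(672 \right)}} = \frac{283523 - 52612}{\frac{-134770 - 117114}{50158 + 196726} + \left(11 + 672^{2}\right)} = \frac{230911}{- \frac{251884}{246884} + \left(11 + 451584\right)} = \frac{230911}{\left(-251884\right) \frac{1}{246884} + 451595} = \frac{230911}{- \frac{62971}{61721} + 451595} = \frac{230911}{\frac{27872832024}{61721}} = 230911 \cdot \frac{61721}{27872832024} = \frac{14252057831}{27872832024}$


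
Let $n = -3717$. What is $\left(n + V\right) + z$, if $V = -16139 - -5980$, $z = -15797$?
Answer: $-29673$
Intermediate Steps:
$V = -10159$ ($V = -16139 + 5980 = -10159$)
$\left(n + V\right) + z = \left(-3717 - 10159\right) - 15797 = -13876 - 15797 = -29673$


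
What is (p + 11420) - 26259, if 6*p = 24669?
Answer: -21455/2 ≈ -10728.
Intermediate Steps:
p = 8223/2 (p = (⅙)*24669 = 8223/2 ≈ 4111.5)
(p + 11420) - 26259 = (8223/2 + 11420) - 26259 = 31063/2 - 26259 = -21455/2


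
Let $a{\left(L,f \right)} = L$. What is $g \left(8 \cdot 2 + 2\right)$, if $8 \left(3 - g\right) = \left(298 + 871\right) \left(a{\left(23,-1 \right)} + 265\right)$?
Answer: $-757458$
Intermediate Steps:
$g = -42081$ ($g = 3 - \frac{\left(298 + 871\right) \left(23 + 265\right)}{8} = 3 - \frac{1169 \cdot 288}{8} = 3 - 42084 = -42081$)
$g \left(8 \cdot 2 + 2\right) = - 42081 \left(8 \cdot 2 + 2\right) = - 42081 \left(16 + 2\right) = \left(-42081\right) 18 = -757458$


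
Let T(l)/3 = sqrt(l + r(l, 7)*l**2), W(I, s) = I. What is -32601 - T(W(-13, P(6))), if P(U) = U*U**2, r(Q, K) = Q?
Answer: -32601 - 3*I*sqrt(2210) ≈ -32601.0 - 141.03*I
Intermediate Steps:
P(U) = U**3
T(l) = 3*sqrt(l + l**3) (T(l) = 3*sqrt(l + l*l**2) = 3*sqrt(l + l**3))
-32601 - T(W(-13, P(6))) = -32601 - 3*sqrt(-13 + (-13)**3) = -32601 - 3*sqrt(-13 - 2197) = -32601 - 3*sqrt(-2210) = -32601 - 3*I*sqrt(2210)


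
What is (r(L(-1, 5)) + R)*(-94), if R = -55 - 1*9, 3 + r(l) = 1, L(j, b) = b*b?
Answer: 6204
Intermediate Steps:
L(j, b) = b²
r(l) = -2 (r(l) = -3 + 1 = -2)
R = -64 (R = -55 - 9 = -64)
(r(L(-1, 5)) + R)*(-94) = (-2 - 64)*(-94) = -66*(-94) = 6204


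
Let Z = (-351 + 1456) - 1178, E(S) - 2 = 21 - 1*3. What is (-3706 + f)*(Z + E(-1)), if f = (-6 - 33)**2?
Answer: 115805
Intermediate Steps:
E(S) = 20 (E(S) = 2 + (21 - 1*3) = 2 + (21 - 3) = 2 + 18 = 20)
f = 1521 (f = (-39)**2 = 1521)
Z = -73 (Z = 1105 - 1178 = -73)
(-3706 + f)*(Z + E(-1)) = (-3706 + 1521)*(-73 + 20) = -2185*(-53) = 115805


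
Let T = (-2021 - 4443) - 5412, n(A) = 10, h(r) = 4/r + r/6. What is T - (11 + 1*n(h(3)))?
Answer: -11897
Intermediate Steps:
h(r) = 4/r + r/6 (h(r) = 4/r + r*(⅙) = 4/r + r/6)
T = -11876 (T = -6464 - 5412 = -11876)
T - (11 + 1*n(h(3))) = -11876 - (11 + 1*10) = -11876 - (11 + 10) = -11876 - 1*21 = -11876 - 21 = -11897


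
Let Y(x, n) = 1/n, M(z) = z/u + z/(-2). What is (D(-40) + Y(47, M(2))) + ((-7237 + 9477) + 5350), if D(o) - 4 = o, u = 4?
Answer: 7552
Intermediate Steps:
D(o) = 4 + o
M(z) = -z/4 (M(z) = z/4 + z/(-2) = z*(1/4) + z*(-1/2) = z/4 - z/2 = -z/4)
(D(-40) + Y(47, M(2))) + ((-7237 + 9477) + 5350) = ((4 - 40) + 1/(-1/4*2)) + ((-7237 + 9477) + 5350) = (-36 + 1/(-1/2)) + (2240 + 5350) = (-36 - 2) + 7590 = -38 + 7590 = 7552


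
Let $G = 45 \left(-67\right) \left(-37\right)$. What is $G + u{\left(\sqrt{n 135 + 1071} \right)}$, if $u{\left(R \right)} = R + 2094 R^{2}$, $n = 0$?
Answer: $2354229 + 3 \sqrt{119} \approx 2.3543 \cdot 10^{6}$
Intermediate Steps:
$G = 111555$ ($G = \left(-3015\right) \left(-37\right) = 111555$)
$G + u{\left(\sqrt{n 135 + 1071} \right)} = 111555 + \sqrt{0 \cdot 135 + 1071} \left(1 + 2094 \sqrt{0 \cdot 135 + 1071}\right) = 111555 + \sqrt{0 + 1071} \left(1 + 2094 \sqrt{0 + 1071}\right) = 111555 + \sqrt{1071} \left(1 + 2094 \sqrt{1071}\right) = 111555 + 3 \sqrt{119} \left(1 + 2094 \cdot 3 \sqrt{119}\right) = 111555 + 3 \sqrt{119} \left(1 + 6282 \sqrt{119}\right)$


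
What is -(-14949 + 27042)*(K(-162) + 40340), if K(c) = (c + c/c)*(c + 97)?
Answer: -614384865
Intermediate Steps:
K(c) = (1 + c)*(97 + c) (K(c) = (c + 1)*(97 + c) = (1 + c)*(97 + c))
-(-14949 + 27042)*(K(-162) + 40340) = -(-14949 + 27042)*((97 + (-162)**2 + 98*(-162)) + 40340) = -12093*((97 + 26244 - 15876) + 40340) = -12093*(10465 + 40340) = -12093*50805 = -1*614384865 = -614384865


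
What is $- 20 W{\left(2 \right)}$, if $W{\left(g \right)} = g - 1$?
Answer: $-20$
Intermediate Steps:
$W{\left(g \right)} = -1 + g$ ($W{\left(g \right)} = g - 1 = -1 + g$)
$- 20 W{\left(2 \right)} = - 20 \left(-1 + 2\right) = \left(-20\right) 1 = -20$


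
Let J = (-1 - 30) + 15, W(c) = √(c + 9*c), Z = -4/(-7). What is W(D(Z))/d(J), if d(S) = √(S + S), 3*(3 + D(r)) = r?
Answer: √6195/84 ≈ 0.93700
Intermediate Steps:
Z = 4/7 (Z = -4*(-⅐) = 4/7 ≈ 0.57143)
D(r) = -3 + r/3
W(c) = √10*√c (W(c) = √(10*c) = √10*√c)
J = -16 (J = -31 + 15 = -16)
d(S) = √2*√S (d(S) = √(2*S) = √2*√S)
W(D(Z))/d(J) = (√10*√(-3 + (⅓)*(4/7)))/((√2*√(-16))) = (√10*√(-3 + 4/21))/((√2*(4*I))) = (√10*√(-59/21))/((4*I*√2)) = (√10*(I*√1239/21))*(-I*√2/8) = (I*√12390/21)*(-I*√2/8) = √6195/84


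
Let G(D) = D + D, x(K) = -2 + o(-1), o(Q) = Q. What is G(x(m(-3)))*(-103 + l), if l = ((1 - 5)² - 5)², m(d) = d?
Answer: -108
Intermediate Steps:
x(K) = -3 (x(K) = -2 - 1 = -3)
G(D) = 2*D
l = 121 (l = ((-4)² - 5)² = (16 - 5)² = 11² = 121)
G(x(m(-3)))*(-103 + l) = (2*(-3))*(-103 + 121) = -6*18 = -108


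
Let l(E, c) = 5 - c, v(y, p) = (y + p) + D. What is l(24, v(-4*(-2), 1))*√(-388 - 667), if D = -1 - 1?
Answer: -2*I*√1055 ≈ -64.962*I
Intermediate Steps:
D = -2
v(y, p) = -2 + p + y (v(y, p) = (y + p) - 2 = (p + y) - 2 = -2 + p + y)
l(24, v(-4*(-2), 1))*√(-388 - 667) = (5 - (-2 + 1 - 4*(-2)))*√(-388 - 667) = (5 - (-2 + 1 + 8))*√(-1055) = (5 - 1*7)*(I*√1055) = (5 - 7)*(I*√1055) = -2*I*√1055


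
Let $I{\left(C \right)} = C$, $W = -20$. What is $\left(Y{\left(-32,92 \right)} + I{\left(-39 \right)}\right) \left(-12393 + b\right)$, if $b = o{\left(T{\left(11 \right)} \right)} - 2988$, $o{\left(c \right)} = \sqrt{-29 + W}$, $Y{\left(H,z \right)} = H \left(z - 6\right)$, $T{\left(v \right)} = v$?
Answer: $42928371 - 19537 i \approx 4.2928 \cdot 10^{7} - 19537.0 i$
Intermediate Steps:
$Y{\left(H,z \right)} = H \left(-6 + z\right)$
$o{\left(c \right)} = 7 i$ ($o{\left(c \right)} = \sqrt{-29 - 20} = \sqrt{-49} = 7 i$)
$b = -2988 + 7 i$ ($b = 7 i - 2988 = -2988 + 7 i \approx -2988.0 + 7.0 i$)
$\left(Y{\left(-32,92 \right)} + I{\left(-39 \right)}\right) \left(-12393 + b\right) = \left(- 32 \left(-6 + 92\right) - 39\right) \left(-12393 - \left(2988 - 7 i\right)\right) = \left(\left(-32\right) 86 - 39\right) \left(-15381 + 7 i\right) = \left(-2752 - 39\right) \left(-15381 + 7 i\right) = - 2791 \left(-15381 + 7 i\right) = 42928371 - 19537 i$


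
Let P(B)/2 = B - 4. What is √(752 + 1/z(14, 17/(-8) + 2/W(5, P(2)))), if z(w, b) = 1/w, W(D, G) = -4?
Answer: √766 ≈ 27.677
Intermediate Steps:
P(B) = -8 + 2*B (P(B) = 2*(B - 4) = 2*(-4 + B) = -8 + 2*B)
√(752 + 1/z(14, 17/(-8) + 2/W(5, P(2)))) = √(752 + 1/(1/14)) = √(752 + 14) = √766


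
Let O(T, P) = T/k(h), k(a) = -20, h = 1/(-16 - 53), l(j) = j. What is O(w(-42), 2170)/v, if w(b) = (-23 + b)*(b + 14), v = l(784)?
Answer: -13/112 ≈ -0.11607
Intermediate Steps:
h = -1/69 (h = 1/(-69) = -1/69 ≈ -0.014493)
v = 784
w(b) = (-23 + b)*(14 + b)
O(T, P) = -T/20 (O(T, P) = T/(-20) = T*(-1/20) = -T/20)
O(w(-42), 2170)/v = -(-322 + (-42)² - 9*(-42))/20/784 = -(-322 + 1764 + 378)/20*(1/784) = -1/20*1820*(1/784) = -91*1/784 = -13/112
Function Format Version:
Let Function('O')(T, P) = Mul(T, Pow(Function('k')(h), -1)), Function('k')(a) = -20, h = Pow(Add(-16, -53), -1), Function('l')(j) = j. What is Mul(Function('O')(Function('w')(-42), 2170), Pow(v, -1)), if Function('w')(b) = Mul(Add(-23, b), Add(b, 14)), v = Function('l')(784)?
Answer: Rational(-13, 112) ≈ -0.11607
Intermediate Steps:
h = Rational(-1, 69) (h = Pow(-69, -1) = Rational(-1, 69) ≈ -0.014493)
v = 784
Function('w')(b) = Mul(Add(-23, b), Add(14, b))
Function('O')(T, P) = Mul(Rational(-1, 20), T) (Function('O')(T, P) = Mul(T, Pow(-20, -1)) = Mul(T, Rational(-1, 20)) = Mul(Rational(-1, 20), T))
Mul(Function('O')(Function('w')(-42), 2170), Pow(v, -1)) = Mul(Mul(Rational(-1, 20), Add(-322, Pow(-42, 2), Mul(-9, -42))), Pow(784, -1)) = Mul(Mul(Rational(-1, 20), Add(-322, 1764, 378)), Rational(1, 784)) = Mul(Mul(Rational(-1, 20), 1820), Rational(1, 784)) = Mul(-91, Rational(1, 784)) = Rational(-13, 112)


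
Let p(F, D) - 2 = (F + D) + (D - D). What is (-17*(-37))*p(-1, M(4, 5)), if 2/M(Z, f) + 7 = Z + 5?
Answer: 1258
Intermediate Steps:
M(Z, f) = 2/(-2 + Z) (M(Z, f) = 2/(-7 + (Z + 5)) = 2/(-7 + (5 + Z)) = 2/(-2 + Z))
p(F, D) = 2 + D + F (p(F, D) = 2 + ((F + D) + (D - D)) = 2 + ((D + F) + 0) = 2 + (D + F) = 2 + D + F)
(-17*(-37))*p(-1, M(4, 5)) = (-17*(-37))*(2 + 2/(-2 + 4) - 1) = 629*(2 + 2/2 - 1) = 629*(2 + 2*(1/2) - 1) = 629*(2 + 1 - 1) = 629*2 = 1258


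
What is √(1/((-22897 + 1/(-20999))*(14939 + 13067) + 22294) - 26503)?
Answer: 3*I*√4412589475480941975910730486/1224110149538 ≈ 162.8*I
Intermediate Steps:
√(1/((-22897 + 1/(-20999))*(14939 + 13067) + 22294) - 26503) = √(1/((-22897 - 1/20999)*28006 + 22294) - 26503) = √(1/(-480814104/20999*28006 + 22294) - 26503) = √(1/(-1224152708784/1909 + 22294) - 26503) = √(1/(-1224110149538/1909) - 26503) = √(-1909/1224110149538 - 26503) = √(-32442591293207523/1224110149538) = 3*I*√4412589475480941975910730486/1224110149538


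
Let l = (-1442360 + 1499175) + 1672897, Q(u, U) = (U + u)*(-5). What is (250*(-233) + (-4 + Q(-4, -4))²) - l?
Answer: -1786666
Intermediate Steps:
Q(u, U) = -5*U - 5*u
l = 1729712 (l = 56815 + 1672897 = 1729712)
(250*(-233) + (-4 + Q(-4, -4))²) - l = (250*(-233) + (-4 + (-5*(-4) - 5*(-4)))²) - 1*1729712 = (-58250 + (-4 + (20 + 20))²) - 1729712 = (-58250 + (-4 + 40)²) - 1729712 = (-58250 + 36²) - 1729712 = (-58250 + 1296) - 1729712 = -56954 - 1729712 = -1786666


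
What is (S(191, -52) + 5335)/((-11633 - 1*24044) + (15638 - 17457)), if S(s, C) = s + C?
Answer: -2737/18748 ≈ -0.14599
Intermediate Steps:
S(s, C) = C + s
(S(191, -52) + 5335)/((-11633 - 1*24044) + (15638 - 17457)) = ((-52 + 191) + 5335)/((-11633 - 1*24044) + (15638 - 17457)) = (139 + 5335)/((-11633 - 24044) - 1819) = 5474/(-35677 - 1819) = 5474/(-37496) = 5474*(-1/37496) = -2737/18748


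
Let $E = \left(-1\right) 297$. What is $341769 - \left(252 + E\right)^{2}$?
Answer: $339744$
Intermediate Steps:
$E = -297$
$341769 - \left(252 + E\right)^{2} = 341769 - \left(252 - 297\right)^{2} = 341769 - \left(-45\right)^{2} = 341769 - 2025 = 339744$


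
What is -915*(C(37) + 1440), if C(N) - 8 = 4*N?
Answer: -1460340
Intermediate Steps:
C(N) = 8 + 4*N
-915*(C(37) + 1440) = -915*((8 + 4*37) + 1440) = -915*((8 + 148) + 1440) = -915*(156 + 1440) = -915*1596 = -1460340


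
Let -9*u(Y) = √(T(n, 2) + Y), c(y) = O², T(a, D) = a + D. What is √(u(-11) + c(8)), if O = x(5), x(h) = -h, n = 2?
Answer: √(225 - I*√7)/3 ≈ 5.0001 - 0.029397*I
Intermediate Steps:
O = -5 (O = -1*5 = -5)
T(a, D) = D + a
c(y) = 25 (c(y) = (-5)² = 25)
u(Y) = -√(4 + Y)/9 (u(Y) = -√((2 + 2) + Y)/9 = -√(4 + Y)/9)
√(u(-11) + c(8)) = √(-√(4 - 11)/9 + 25) = √(-I*√7/9 + 25) = √(25 - I*√7/9)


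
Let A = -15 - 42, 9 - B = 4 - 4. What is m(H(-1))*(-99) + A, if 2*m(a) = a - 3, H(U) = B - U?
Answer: -807/2 ≈ -403.50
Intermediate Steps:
B = 9 (B = 9 - (4 - 4) = 9 - 1*0 = 9 + 0 = 9)
H(U) = 9 - U
m(a) = -3/2 + a/2 (m(a) = (a - 3)/2 = (-3 + a)/2 = -3/2 + a/2)
A = -57
m(H(-1))*(-99) + A = (-3/2 + (9 - 1*(-1))/2)*(-99) - 57 = (-3/2 + (9 + 1)/2)*(-99) - 57 = (-3/2 + (½)*10)*(-99) - 57 = (-3/2 + 5)*(-99) - 57 = (7/2)*(-99) - 57 = -693/2 - 57 = -807/2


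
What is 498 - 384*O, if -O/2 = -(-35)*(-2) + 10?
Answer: -45582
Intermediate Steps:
O = 120 (O = -2*(-(-35)*(-2) + 10) = -2*(-7*10 + 10) = -2*(-70 + 10) = -2*(-60) = 120)
498 - 384*O = 498 - 384*120 = 498 - 46080 = -45582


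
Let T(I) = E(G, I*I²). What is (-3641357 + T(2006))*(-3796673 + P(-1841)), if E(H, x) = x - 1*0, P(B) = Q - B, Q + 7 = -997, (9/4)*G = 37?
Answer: -30626986918487124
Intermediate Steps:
G = 148/9 (G = (4/9)*37 = 148/9 ≈ 16.444)
Q = -1004 (Q = -7 - 997 = -1004)
P(B) = -1004 - B
E(H, x) = x (E(H, x) = x + 0 = x)
T(I) = I³ (T(I) = I*I² = I³)
(-3641357 + T(2006))*(-3796673 + P(-1841)) = (-3641357 + 2006³)*(-3796673 + (-1004 - 1*(-1841))) = (-3641357 + 8072216216)*(-3796673 + (-1004 + 1841)) = 8068574859*(-3796673 + 837) = 8068574859*(-3795836) = -30626986918487124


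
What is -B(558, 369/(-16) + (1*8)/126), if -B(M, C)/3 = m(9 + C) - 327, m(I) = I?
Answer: -343727/336 ≈ -1023.0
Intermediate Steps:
B(M, C) = 954 - 3*C (B(M, C) = -3*((9 + C) - 327) = -3*(-318 + C) = 954 - 3*C)
-B(558, 369/(-16) + (1*8)/126) = -(954 - 3*(369/(-16) + (1*8)/126)) = -(954 - 3*(369*(-1/16) + 8*(1/126))) = -(954 - 3*(-369/16 + 4/63)) = -(954 - 3*(-23183/1008)) = -(954 + 23183/336) = -1*343727/336 = -343727/336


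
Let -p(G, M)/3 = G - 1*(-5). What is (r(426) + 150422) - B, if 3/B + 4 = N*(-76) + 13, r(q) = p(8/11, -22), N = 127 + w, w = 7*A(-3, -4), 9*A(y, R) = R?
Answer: 140064336824/931249 ≈ 1.5040e+5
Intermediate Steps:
A(y, R) = R/9
w = -28/9 (w = 7*((⅑)*(-4)) = 7*(-4/9) = -28/9 ≈ -3.1111)
N = 1115/9 (N = 127 - 28/9 = 1115/9 ≈ 123.89)
p(G, M) = -15 - 3*G (p(G, M) = -3*(G - 1*(-5)) = -3*(G + 5) = -3*(5 + G) = -15 - 3*G)
r(q) = -189/11 (r(q) = -15 - 24/11 = -189/11)
B = -27/84659 (B = 3/(-4 + ((1115/9)*(-76) + 13)) = 3/(-4 + (-84740/9 + 13)) = 3/(-4 - 84623/9) = 3/(-84659/9) = 3*(-9/84659) = -27/84659 ≈ -0.00031893)
(r(426) + 150422) - B = (-189/11 + 150422) - 1*(-27/84659) = 1654453/11 + 27/84659 = 140064336824/931249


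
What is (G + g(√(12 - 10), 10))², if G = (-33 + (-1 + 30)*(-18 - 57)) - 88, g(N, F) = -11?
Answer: 5322249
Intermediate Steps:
G = -2296 (G = (-33 + 29*(-75)) - 88 = (-33 - 2175) - 88 = -2208 - 88 = -2296)
(G + g(√(12 - 10), 10))² = (-2296 - 11)² = (-2307)² = 5322249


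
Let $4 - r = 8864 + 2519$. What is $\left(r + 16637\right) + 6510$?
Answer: $11768$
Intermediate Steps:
$r = -11379$ ($r = 4 - \left(8864 + 2519\right) = 4 - 11383 = -11379$)
$\left(r + 16637\right) + 6510 = \left(-11379 + 16637\right) + 6510 = 5258 + 6510 = 11768$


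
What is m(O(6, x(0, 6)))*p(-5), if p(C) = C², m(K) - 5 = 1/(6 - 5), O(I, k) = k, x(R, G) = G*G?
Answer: 150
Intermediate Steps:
x(R, G) = G²
m(K) = 6 (m(K) = 5 + 1/(6 - 5) = 5 + 1/1 = 5 + 1 = 6)
m(O(6, x(0, 6)))*p(-5) = 6*(-5)² = 6*25 = 150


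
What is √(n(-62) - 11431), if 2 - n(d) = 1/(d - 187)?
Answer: 2*I*√177152295/249 ≈ 106.91*I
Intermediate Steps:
n(d) = 2 - 1/(-187 + d) (n(d) = 2 - 1/(d - 187) = 2 - 1/(-187 + d))
√(n(-62) - 11431) = √((-375 + 2*(-62))/(-187 - 62) - 11431) = √((-375 - 124)/(-249) - 11431) = √(-1/249*(-499) - 11431) = √(499/249 - 11431) = √(-2845820/249) = 2*I*√177152295/249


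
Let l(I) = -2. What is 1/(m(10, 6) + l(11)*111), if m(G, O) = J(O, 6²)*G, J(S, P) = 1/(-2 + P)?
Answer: -17/3769 ≈ -0.0045105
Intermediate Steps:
m(G, O) = G/34 (m(G, O) = G/(-2 + 6²) = G/(-2 + 36) = G/34)
1/(m(10, 6) + l(11)*111) = 1/((1/34)*10 - 2*111) = 1/(5/17 - 222) = 1/(-3769/17) = -17/3769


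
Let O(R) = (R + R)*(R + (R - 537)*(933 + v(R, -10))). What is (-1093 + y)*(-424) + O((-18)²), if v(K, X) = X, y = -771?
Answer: -126395864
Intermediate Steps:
O(R) = 2*R*(-495651 + 924*R) (O(R) = (R + R)*(R + (R - 537)*(933 - 10)) = (2*R)*(R + (-537 + R)*923) = (2*R)*(R + (-495651 + 923*R)) = (2*R)*(-495651 + 924*R) = 2*R*(-495651 + 924*R))
(-1093 + y)*(-424) + O((-18)²) = (-1093 - 771)*(-424) + 6*(-18)²*(-165217 + 308*(-18)²) = -1864*(-424) + 6*324*(-165217 + 308*324) = 790336 + 6*324*(-165217 + 99792) = 790336 + 6*324*(-65425) = 790336 - 127186200 = -126395864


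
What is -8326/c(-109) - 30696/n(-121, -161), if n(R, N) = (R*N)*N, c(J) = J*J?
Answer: -25749308590/37264055521 ≈ -0.69100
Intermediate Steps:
c(J) = J²
n(R, N) = R*N² (n(R, N) = (N*R)*N = R*N²)
-8326/c(-109) - 30696/n(-121, -161) = -8326/((-109)²) - 30696/((-121*(-161)²)) = -8326/11881 - 30696/((-121*25921)) = -8326*1/11881 - 30696/(-3136441) = -8326/11881 - 30696*(-1/3136441) = -8326/11881 + 30696/3136441 = -25749308590/37264055521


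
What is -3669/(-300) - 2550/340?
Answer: 473/100 ≈ 4.7300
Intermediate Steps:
-3669/(-300) - 2550/340 = -3669*(-1/300) - 2550*1/340 = 1223/100 - 15/2 = 473/100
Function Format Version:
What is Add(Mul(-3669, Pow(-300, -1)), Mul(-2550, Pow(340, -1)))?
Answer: Rational(473, 100) ≈ 4.7300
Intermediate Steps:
Add(Mul(-3669, Pow(-300, -1)), Mul(-2550, Pow(340, -1))) = Add(Mul(-3669, Rational(-1, 300)), Mul(-2550, Rational(1, 340))) = Add(Rational(1223, 100), Rational(-15, 2)) = Rational(473, 100)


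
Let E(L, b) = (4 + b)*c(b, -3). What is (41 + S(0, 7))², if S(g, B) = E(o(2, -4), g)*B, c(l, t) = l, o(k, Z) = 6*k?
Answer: 1681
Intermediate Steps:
E(L, b) = b*(4 + b) (E(L, b) = (4 + b)*b = b*(4 + b))
S(g, B) = B*g*(4 + g) (S(g, B) = (g*(4 + g))*B = B*g*(4 + g))
(41 + S(0, 7))² = (41 + 7*0*(4 + 0))² = (41 + 7*0*4)² = (41 + 0)² = 41² = 1681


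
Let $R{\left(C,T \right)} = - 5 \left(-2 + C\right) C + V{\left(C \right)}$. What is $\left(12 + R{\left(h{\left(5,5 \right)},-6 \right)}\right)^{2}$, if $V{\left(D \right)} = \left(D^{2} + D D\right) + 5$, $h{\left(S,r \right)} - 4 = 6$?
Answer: $33489$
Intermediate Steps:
$h{\left(S,r \right)} = 10$ ($h{\left(S,r \right)} = 4 + 6 = 10$)
$V{\left(D \right)} = 5 + 2 D^{2}$ ($V{\left(D \right)} = \left(D^{2} + D^{2}\right) + 5 = 2 D^{2} + 5 = 5 + 2 D^{2}$)
$R{\left(C,T \right)} = 5 + 2 C^{2} + C \left(10 - 5 C\right)$ ($R{\left(C,T \right)} = - 5 \left(-2 + C\right) C + \left(5 + 2 C^{2}\right) = \left(10 - 5 C\right) C + \left(5 + 2 C^{2}\right) = C \left(10 - 5 C\right) + \left(5 + 2 C^{2}\right) = 5 + 2 C^{2} + C \left(10 - 5 C\right)$)
$\left(12 + R{\left(h{\left(5,5 \right)},-6 \right)}\right)^{2} = \left(12 + \left(5 - 3 \cdot 10^{2} + 10 \cdot 10\right)\right)^{2} = \left(12 + \left(5 - 300 + 100\right)\right)^{2} = \left(12 - 195\right)^{2} = \left(-183\right)^{2} = 33489$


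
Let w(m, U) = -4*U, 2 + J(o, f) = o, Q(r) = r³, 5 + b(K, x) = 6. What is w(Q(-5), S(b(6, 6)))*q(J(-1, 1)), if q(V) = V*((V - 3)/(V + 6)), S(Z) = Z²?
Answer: -24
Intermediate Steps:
b(K, x) = 1 (b(K, x) = -5 + 6 = 1)
J(o, f) = -2 + o
q(V) = V*(-3 + V)/(6 + V) (q(V) = V*((-3 + V)/(6 + V)) = V*(-3 + V)/(6 + V))
w(Q(-5), S(b(6, 6)))*q(J(-1, 1)) = (-4*1²)*((-2 - 1)*(-3 + (-2 - 1))/(6 + (-2 - 1))) = (-4*1)*(-3*(-3 - 3)/(6 - 3)) = -(-12)*(-6)/3 = -4*6 = -24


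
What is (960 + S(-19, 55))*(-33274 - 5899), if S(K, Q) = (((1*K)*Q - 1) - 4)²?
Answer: -43225838580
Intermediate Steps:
S(K, Q) = (-5 + K*Q)² (S(K, Q) = ((K*Q - 1) - 4)² = ((-1 + K*Q) - 4)² = (-5 + K*Q)²)
(960 + S(-19, 55))*(-33274 - 5899) = (960 + (-5 - 19*55)²)*(-33274 - 5899) = (960 + (-5 - 1045)²)*(-39173) = (960 + (-1050)²)*(-39173) = (960 + 1102500)*(-39173) = 1103460*(-39173) = -43225838580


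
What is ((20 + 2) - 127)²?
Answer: 11025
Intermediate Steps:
((20 + 2) - 127)² = (22 - 127)² = (-105)² = 11025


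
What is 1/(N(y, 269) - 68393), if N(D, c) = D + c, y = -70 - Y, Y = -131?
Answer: -1/68063 ≈ -1.4692e-5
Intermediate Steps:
y = 61 (y = -70 - 1*(-131) = -70 + 131 = 61)
1/(N(y, 269) - 68393) = 1/((61 + 269) - 68393) = 1/(330 - 68393) = 1/(-68063) = -1/68063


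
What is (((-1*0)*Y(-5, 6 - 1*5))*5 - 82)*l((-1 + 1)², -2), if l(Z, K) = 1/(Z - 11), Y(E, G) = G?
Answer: 82/11 ≈ 7.4545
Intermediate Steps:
l(Z, K) = 1/(-11 + Z)
(((-1*0)*Y(-5, 6 - 1*5))*5 - 82)*l((-1 + 1)², -2) = (((-1*0)*(6 - 1*5))*5 - 82)/(-11 + (-1 + 1)²) = ((0*(6 - 5))*5 - 82)/(-11 + 0²) = ((0*1)*5 - 82)/(-11 + 0) = (0*5 - 82)/(-11) = (0 - 82)*(-1/11) = -82*(-1/11) = 82/11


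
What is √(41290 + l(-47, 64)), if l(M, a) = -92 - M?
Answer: √41245 ≈ 203.09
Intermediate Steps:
√(41290 + l(-47, 64)) = √(41290 + (-92 - 1*(-47))) = √(41290 + (-92 + 47)) = √(41290 - 45) = √41245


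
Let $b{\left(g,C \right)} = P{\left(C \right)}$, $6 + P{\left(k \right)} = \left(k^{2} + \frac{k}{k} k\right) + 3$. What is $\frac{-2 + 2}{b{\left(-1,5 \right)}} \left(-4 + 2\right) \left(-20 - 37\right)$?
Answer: $0$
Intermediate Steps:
$P{\left(k \right)} = -3 + k + k^{2}$ ($P{\left(k \right)} = -6 + \left(\left(k^{2} + \frac{k}{k} k\right) + 3\right) = -6 + \left(\left(k^{2} + 1 k\right) + 3\right) = -6 + \left(\left(k^{2} + k\right) + 3\right) = -6 + \left(\left(k + k^{2}\right) + 3\right) = -6 + \left(3 + k + k^{2}\right) = -3 + k + k^{2}$)
$b{\left(g,C \right)} = -3 + C + C^{2}$
$\frac{-2 + 2}{b{\left(-1,5 \right)}} \left(-4 + 2\right) \left(-20 - 37\right) = \frac{-2 + 2}{-3 + 5 + 5^{2}} \left(-4 + 2\right) \left(-20 - 37\right) = \frac{0}{-3 + 5 + 25} \left(-2\right) \left(-57\right) = \frac{0}{27} \left(-2\right) \left(-57\right) = 0 \cdot \frac{1}{27} \left(-2\right) \left(-57\right) = 0 \left(-2\right) \left(-57\right) = 0 \left(-57\right) = 0$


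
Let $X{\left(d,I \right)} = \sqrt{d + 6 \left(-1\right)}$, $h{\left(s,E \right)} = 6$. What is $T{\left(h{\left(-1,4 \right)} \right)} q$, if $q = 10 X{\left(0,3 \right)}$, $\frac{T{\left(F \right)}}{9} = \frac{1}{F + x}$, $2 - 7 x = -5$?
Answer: $\frac{90 i \sqrt{6}}{7} \approx 31.493 i$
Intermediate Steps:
$x = 1$ ($x = \frac{2}{7} - - \frac{5}{7} = \frac{2}{7} + \frac{5}{7} = 1$)
$T{\left(F \right)} = \frac{9}{1 + F}$ ($T{\left(F \right)} = \frac{9}{F + 1} = \frac{9}{1 + F}$)
$X{\left(d,I \right)} = \sqrt{-6 + d}$ ($X{\left(d,I \right)} = \sqrt{d - 6} = \sqrt{-6 + d}$)
$q = 10 i \sqrt{6}$ ($q = 10 \sqrt{-6 + 0} = 10 \sqrt{-6} = 10 i \sqrt{6} \approx 24.495 i$)
$T{\left(h{\left(-1,4 \right)} \right)} q = \frac{9}{1 + 6} \cdot 10 i \sqrt{6} = \frac{9}{7} \cdot 10 i \sqrt{6} = 9 \cdot \frac{1}{7} \cdot 10 i \sqrt{6} = \frac{9 \cdot 10 i \sqrt{6}}{7} = \frac{90 i \sqrt{6}}{7}$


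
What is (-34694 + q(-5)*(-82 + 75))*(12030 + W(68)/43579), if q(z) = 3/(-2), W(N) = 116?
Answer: -18183015148681/43579 ≈ -4.1724e+8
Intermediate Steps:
q(z) = -3/2 (q(z) = 3*(-1/2) = -3/2)
(-34694 + q(-5)*(-82 + 75))*(12030 + W(68)/43579) = (-34694 - 3*(-82 + 75)/2)*(12030 + 116/43579) = (-34694 - 3/2*(-7))*(12030 + 116*(1/43579)) = (-34694 + 21/2)*(12030 + 116/43579) = -69367/2*524255486/43579 = -18183015148681/43579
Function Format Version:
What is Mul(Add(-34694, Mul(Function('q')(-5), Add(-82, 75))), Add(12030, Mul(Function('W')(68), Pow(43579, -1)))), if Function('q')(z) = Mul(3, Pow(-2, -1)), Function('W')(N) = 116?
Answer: Rational(-18183015148681, 43579) ≈ -4.1724e+8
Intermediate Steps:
Function('q')(z) = Rational(-3, 2) (Function('q')(z) = Mul(3, Rational(-1, 2)) = Rational(-3, 2))
Mul(Add(-34694, Mul(Function('q')(-5), Add(-82, 75))), Add(12030, Mul(Function('W')(68), Pow(43579, -1)))) = Mul(Add(-34694, Mul(Rational(-3, 2), Add(-82, 75))), Add(12030, Mul(116, Pow(43579, -1)))) = Mul(Add(-34694, Mul(Rational(-3, 2), -7)), Add(12030, Mul(116, Rational(1, 43579)))) = Mul(Add(-34694, Rational(21, 2)), Add(12030, Rational(116, 43579))) = Mul(Rational(-69367, 2), Rational(524255486, 43579)) = Rational(-18183015148681, 43579)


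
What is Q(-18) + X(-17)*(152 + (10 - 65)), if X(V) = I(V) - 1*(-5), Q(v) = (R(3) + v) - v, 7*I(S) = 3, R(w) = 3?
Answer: 3707/7 ≈ 529.57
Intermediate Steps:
I(S) = 3/7 (I(S) = (1/7)*3 = 3/7)
Q(v) = 3 (Q(v) = (3 + v) - v = 3)
X(V) = 38/7 (X(V) = 3/7 - 1*(-5) = 3/7 + 5 = 38/7)
Q(-18) + X(-17)*(152 + (10 - 65)) = 3 + 38*(152 + (10 - 65))/7 = 3 + 38*(152 - 55)/7 = 3 + (38/7)*97 = 3 + 3686/7 = 3707/7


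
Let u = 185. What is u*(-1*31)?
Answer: -5735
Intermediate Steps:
u*(-1*31) = 185*(-1*31) = 185*(-31) = -5735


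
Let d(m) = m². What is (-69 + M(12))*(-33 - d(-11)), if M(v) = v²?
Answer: -11550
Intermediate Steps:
(-69 + M(12))*(-33 - d(-11)) = (-69 + 12²)*(-33 - 1*(-11)²) = (-69 + 144)*(-33 - 1*121) = 75*(-33 - 121) = 75*(-154) = -11550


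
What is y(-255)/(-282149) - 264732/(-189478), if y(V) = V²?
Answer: 1834501827/1572383183 ≈ 1.1667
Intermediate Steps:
y(-255)/(-282149) - 264732/(-189478) = (-255)²/(-282149) - 264732/(-189478) = 65025*(-1/282149) - 264732*(-1/189478) = -3825/16597 + 132366/94739 = 1834501827/1572383183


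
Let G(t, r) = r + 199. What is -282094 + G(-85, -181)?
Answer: -282076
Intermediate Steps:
G(t, r) = 199 + r
-282094 + G(-85, -181) = -282094 + (199 - 181) = -282094 + 18 = -282076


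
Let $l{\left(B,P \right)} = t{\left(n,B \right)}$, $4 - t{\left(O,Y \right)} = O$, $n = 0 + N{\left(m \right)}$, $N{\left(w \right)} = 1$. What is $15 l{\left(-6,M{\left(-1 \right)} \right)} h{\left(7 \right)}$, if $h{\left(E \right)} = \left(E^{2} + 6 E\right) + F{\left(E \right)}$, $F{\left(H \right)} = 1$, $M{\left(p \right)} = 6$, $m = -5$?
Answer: $4140$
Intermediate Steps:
$h{\left(E \right)} = 1 + E^{2} + 6 E$ ($h{\left(E \right)} = \left(E^{2} + 6 E\right) + 1 = 1 + E^{2} + 6 E$)
$n = 1$ ($n = 0 + 1 = 1$)
$t{\left(O,Y \right)} = 4 - O$
$l{\left(B,P \right)} = 3$ ($l{\left(B,P \right)} = 4 - 1 = 3$)
$15 l{\left(-6,M{\left(-1 \right)} \right)} h{\left(7 \right)} = 15 \cdot 3 \left(1 + 7^{2} + 6 \cdot 7\right) = 45 \left(1 + 49 + 42\right) = 45 \cdot 92 = 4140$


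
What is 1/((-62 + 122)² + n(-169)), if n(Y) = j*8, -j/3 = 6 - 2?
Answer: 1/3504 ≈ 0.00028539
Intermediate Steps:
j = -12 (j = -3*(6 - 2) = -3*4 = -12)
n(Y) = -96 (n(Y) = -12*8 = -96)
1/((-62 + 122)² + n(-169)) = 1/((-62 + 122)² - 96) = 1/(60² - 96) = 1/(3600 - 96) = 1/3504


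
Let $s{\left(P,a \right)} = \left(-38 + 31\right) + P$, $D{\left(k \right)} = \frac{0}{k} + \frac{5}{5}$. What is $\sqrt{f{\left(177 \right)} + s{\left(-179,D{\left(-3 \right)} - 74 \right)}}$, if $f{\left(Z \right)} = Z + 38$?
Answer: $\sqrt{29} \approx 5.3852$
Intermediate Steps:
$f{\left(Z \right)} = 38 + Z$
$D{\left(k \right)} = 1$ ($D{\left(k \right)} = 0 + 5 \cdot \frac{1}{5} = 0 + 1 = 1$)
$s{\left(P,a \right)} = -7 + P$
$\sqrt{f{\left(177 \right)} + s{\left(-179,D{\left(-3 \right)} - 74 \right)}} = \sqrt{\left(38 + 177\right) - 186} = \sqrt{215 - 186} = \sqrt{29}$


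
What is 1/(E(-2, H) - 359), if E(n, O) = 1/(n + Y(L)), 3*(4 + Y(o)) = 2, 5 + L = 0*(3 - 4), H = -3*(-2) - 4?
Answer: -16/5747 ≈ -0.0027841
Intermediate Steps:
H = 2 (H = 6 - 4 = 2)
L = -5 (L = -5 + 0*(3 - 4) = -5 + 0*(-1) = -5 + 0 = -5)
Y(o) = -10/3 (Y(o) = -4 + (1/3)*2 = -4 + 2/3 = -10/3)
E(n, O) = 1/(-10/3 + n) (E(n, O) = 1/(n - 10/3) = 1/(-10/3 + n))
1/(E(-2, H) - 359) = 1/(3/(-10 + 3*(-2)) - 359) = 1/(3/(-10 - 6) - 359) = 1/(3/(-16) - 359) = 1/(3*(-1/16) - 359) = 1/(-3/16 - 359) = 1/(-5747/16) = -16/5747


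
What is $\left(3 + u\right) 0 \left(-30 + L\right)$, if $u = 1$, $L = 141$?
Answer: $0$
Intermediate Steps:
$\left(3 + u\right) 0 \left(-30 + L\right) = \left(3 + 1\right) 0 \left(-30 + 141\right) = 4 \cdot 0 \cdot 111 = 0 \cdot 111 = 0$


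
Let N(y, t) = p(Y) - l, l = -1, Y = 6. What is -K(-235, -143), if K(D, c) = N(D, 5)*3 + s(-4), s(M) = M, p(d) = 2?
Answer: -5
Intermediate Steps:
N(y, t) = 3 (N(y, t) = 2 - 1*(-1) = 2 + 1 = 3)
K(D, c) = 5 (K(D, c) = 3*3 - 4 = 9 - 4 = 5)
-K(-235, -143) = -1*5 = -5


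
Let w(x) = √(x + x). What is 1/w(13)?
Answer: √26/26 ≈ 0.19612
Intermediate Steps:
w(x) = √2*√x (w(x) = √(2*x) = √2*√x)
1/w(13) = 1/(√2*√13) = 1/(√26) = √26/26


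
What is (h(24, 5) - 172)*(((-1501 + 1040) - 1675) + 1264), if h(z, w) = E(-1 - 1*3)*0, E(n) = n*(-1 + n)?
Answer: 149984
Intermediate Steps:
h(z, w) = 0 (h(z, w) = ((-1 - 1*3)*(-1 + (-1 - 1*3)))*0 = ((-1 - 3)*(-1 + (-1 - 3)))*0 = -4*(-1 - 4)*0 = -4*(-5)*0 = 20*0 = 0)
(h(24, 5) - 172)*(((-1501 + 1040) - 1675) + 1264) = (0 - 172)*(((-1501 + 1040) - 1675) + 1264) = -172*((-461 - 1675) + 1264) = -172*(-2136 + 1264) = -172*(-872) = 149984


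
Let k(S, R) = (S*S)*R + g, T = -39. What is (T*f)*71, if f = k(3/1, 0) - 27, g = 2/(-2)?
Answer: 77532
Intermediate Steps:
g = -1 (g = 2*(-½) = -1)
k(S, R) = -1 + R*S² (k(S, R) = (S*S)*R - 1 = S²*R - 1 = R*S² - 1 = -1 + R*S²)
f = -28 (f = (-1 + 0*(3/1)²) - 27 = (-1 + 0*(3*1)²) - 27 = (-1 + 0*3²) - 27 = (-1 + 0*9) - 27 = (-1 + 0) - 27 = -1 - 27 = -28)
(T*f)*71 = -39*(-28)*71 = 1092*71 = 77532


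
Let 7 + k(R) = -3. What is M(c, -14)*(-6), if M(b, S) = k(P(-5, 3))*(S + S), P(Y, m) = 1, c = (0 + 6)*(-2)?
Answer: -1680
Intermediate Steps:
c = -12 (c = 6*(-2) = -12)
k(R) = -10 (k(R) = -7 - 3 = -10)
M(b, S) = -20*S (M(b, S) = -10*(S + S) = -20*S)
M(c, -14)*(-6) = -20*(-14)*(-6) = 280*(-6) = -1680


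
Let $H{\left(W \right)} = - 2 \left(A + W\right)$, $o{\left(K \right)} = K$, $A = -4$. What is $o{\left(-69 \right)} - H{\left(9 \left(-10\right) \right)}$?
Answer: $-257$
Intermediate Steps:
$H{\left(W \right)} = 8 - 2 W$ ($H{\left(W \right)} = - 2 \left(-4 + W\right) = 8 - 2 W$)
$o{\left(-69 \right)} - H{\left(9 \left(-10\right) \right)} = -69 - \left(8 - 2 \cdot 9 \left(-10\right)\right) = -69 - \left(8 - -180\right) = -69 - \left(8 + 180\right) = -69 - 188 = -257$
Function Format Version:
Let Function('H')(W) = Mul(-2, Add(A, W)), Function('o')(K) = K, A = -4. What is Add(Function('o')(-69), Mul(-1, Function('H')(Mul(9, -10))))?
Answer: -257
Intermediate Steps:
Function('H')(W) = Add(8, Mul(-2, W)) (Function('H')(W) = Mul(-2, Add(-4, W)) = Add(8, Mul(-2, W)))
Add(Function('o')(-69), Mul(-1, Function('H')(Mul(9, -10)))) = Add(-69, Mul(-1, Add(8, Mul(-2, Mul(9, -10))))) = Add(-69, Mul(-1, Add(8, Mul(-2, -90)))) = Add(-69, Mul(-1, Add(8, 180))) = Add(-69, Mul(-1, 188)) = Add(-69, -188) = -257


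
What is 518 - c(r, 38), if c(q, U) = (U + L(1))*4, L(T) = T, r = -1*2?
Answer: 362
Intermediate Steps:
r = -2
c(q, U) = 4 + 4*U (c(q, U) = (U + 1)*4 = (1 + U)*4 = 4 + 4*U)
518 - c(r, 38) = 518 - (4 + 4*38) = 518 - (4 + 152) = 518 - 1*156 = 518 - 156 = 362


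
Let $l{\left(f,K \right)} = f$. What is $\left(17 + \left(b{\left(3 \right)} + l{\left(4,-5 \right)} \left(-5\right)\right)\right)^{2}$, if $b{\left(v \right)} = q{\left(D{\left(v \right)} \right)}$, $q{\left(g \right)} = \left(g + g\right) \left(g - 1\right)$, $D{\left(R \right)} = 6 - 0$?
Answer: $3249$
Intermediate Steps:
$D{\left(R \right)} = 6$ ($D{\left(R \right)} = 6 + 0 = 6$)
$q{\left(g \right)} = 2 g \left(-1 + g\right)$
$b{\left(v \right)} = 60$ ($b{\left(v \right)} = 2 \cdot 6 \left(-1 + 6\right) = 2 \cdot 6 \cdot 5 = 60$)
$\left(17 + \left(b{\left(3 \right)} + l{\left(4,-5 \right)} \left(-5\right)\right)\right)^{2} = \left(17 + \left(60 + 4 \left(-5\right)\right)\right)^{2} = \left(17 + \left(60 - 20\right)\right)^{2} = \left(17 + 40\right)^{2} = 57^{2} = 3249$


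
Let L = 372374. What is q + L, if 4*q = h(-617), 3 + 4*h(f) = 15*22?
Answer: 5958311/16 ≈ 3.7239e+5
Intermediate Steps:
h(f) = 327/4 (h(f) = -¾ + (15*22)/4 = -¾ + (¼)*330 = -¾ + 165/2 = 327/4)
q = 327/16 (q = (¼)*(327/4) = 327/16 ≈ 20.438)
q + L = 327/16 + 372374 = 5958311/16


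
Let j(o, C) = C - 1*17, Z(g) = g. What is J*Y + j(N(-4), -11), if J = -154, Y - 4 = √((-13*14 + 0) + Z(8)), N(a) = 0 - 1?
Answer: -644 - 154*I*√174 ≈ -644.0 - 2031.4*I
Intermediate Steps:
N(a) = -1
Y = 4 + I*√174 (Y = 4 + √((-13*14 + 0) + 8) = 4 + √((-182 + 0) + 8) = 4 + √(-182 + 8) = 4 + √(-174) = 4 + I*√174 ≈ 4.0 + 13.191*I)
j(o, C) = -17 + C (j(o, C) = C - 17 = -17 + C)
J*Y + j(N(-4), -11) = -154*(4 + I*√174) + (-17 - 11) = (-616 - 154*I*√174) - 28 = -644 - 154*I*√174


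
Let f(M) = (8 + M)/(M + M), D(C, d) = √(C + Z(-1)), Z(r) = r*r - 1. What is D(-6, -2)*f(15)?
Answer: 23*I*√6/30 ≈ 1.8779*I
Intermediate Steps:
Z(r) = -1 + r² (Z(r) = r² - 1 = -1 + r²)
D(C, d) = √C (D(C, d) = √(C + (-1 + (-1)²)) = √(C + (-1 + 1)) = √(C + 0) = √C)
f(M) = (8 + M)/(2*M) (f(M) = (8 + M)/((2*M)) = (8 + M)*(1/(2*M)) = (8 + M)/(2*M))
D(-6, -2)*f(15) = √(-6)*((½)*(8 + 15)/15) = (I*√6)*((½)*(1/15)*23) = (I*√6)*(23/30) = 23*I*√6/30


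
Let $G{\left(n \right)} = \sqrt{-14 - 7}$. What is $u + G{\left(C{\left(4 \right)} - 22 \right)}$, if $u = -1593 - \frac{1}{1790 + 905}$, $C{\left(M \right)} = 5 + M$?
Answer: $- \frac{4293136}{2695} + i \sqrt{21} \approx -1593.0 + 4.5826 i$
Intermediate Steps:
$G{\left(n \right)} = i \sqrt{21}$ ($G{\left(n \right)} = \sqrt{-21} = i \sqrt{21}$)
$u = - \frac{4293136}{2695}$ ($u = -1593 - \frac{1}{2695} = - \frac{4293136}{2695} \approx -1593.0$)
$u + G{\left(C{\left(4 \right)} - 22 \right)} = - \frac{4293136}{2695} + i \sqrt{21}$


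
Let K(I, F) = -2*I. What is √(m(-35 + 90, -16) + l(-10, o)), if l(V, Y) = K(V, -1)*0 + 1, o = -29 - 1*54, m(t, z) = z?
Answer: I*√15 ≈ 3.873*I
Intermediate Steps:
o = -83 (o = -29 - 54 = -83)
l(V, Y) = 1 (l(V, Y) = -2*V*0 + 1 = 0 + 1 = 1)
√(m(-35 + 90, -16) + l(-10, o)) = √(-16 + 1) = √(-15) = I*√15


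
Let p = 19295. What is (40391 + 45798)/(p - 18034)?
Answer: 86189/1261 ≈ 68.350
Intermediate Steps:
(40391 + 45798)/(p - 18034) = (40391 + 45798)/(19295 - 18034) = 86189/1261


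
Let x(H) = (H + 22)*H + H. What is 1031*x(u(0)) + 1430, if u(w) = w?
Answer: 1430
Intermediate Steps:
x(H) = H + H*(22 + H) (x(H) = (22 + H)*H + H = H*(22 + H) + H = H + H*(22 + H))
1031*x(u(0)) + 1430 = 1031*(0*(23 + 0)) + 1430 = 1031*(0*23) + 1430 = 1031*0 + 1430 = 0 + 1430 = 1430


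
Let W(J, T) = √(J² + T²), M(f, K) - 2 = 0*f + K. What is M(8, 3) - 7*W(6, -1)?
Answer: 5 - 7*√37 ≈ -37.579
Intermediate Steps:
M(f, K) = 2 + K (M(f, K) = 2 + (0*f + K) = 2 + (0 + K) = 2 + K)
M(8, 3) - 7*W(6, -1) = (2 + 3) - 7*√(6² + (-1)²) = 5 - 7*√(36 + 1) = 5 - 7*√37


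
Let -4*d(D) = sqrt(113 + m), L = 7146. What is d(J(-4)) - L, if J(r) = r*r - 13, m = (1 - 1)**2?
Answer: -7146 - sqrt(113)/4 ≈ -7148.7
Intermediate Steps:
m = 0 (m = 0**2 = 0)
J(r) = -13 + r**2 (J(r) = r**2 - 13 = -13 + r**2)
d(D) = -sqrt(113)/4 (d(D) = -sqrt(113 + 0)/4 = -sqrt(113)/4)
d(J(-4)) - L = -sqrt(113)/4 - 1*7146 = -sqrt(113)/4 - 7146 = -7146 - sqrt(113)/4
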